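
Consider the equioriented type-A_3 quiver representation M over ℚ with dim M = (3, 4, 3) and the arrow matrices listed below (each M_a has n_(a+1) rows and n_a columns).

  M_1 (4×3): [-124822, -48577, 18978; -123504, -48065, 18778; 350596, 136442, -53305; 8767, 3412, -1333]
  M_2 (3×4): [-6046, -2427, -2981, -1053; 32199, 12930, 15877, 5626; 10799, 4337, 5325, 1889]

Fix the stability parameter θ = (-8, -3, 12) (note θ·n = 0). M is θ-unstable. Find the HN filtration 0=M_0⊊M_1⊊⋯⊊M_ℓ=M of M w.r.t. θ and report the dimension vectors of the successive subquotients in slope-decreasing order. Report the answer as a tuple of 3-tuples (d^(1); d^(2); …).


Barcode: M ≅ I[1,3]^3, I[2,2]. HN layers by μ_θ (3 steps, strictly decreasing):
  μ^(1)=12; μ^(2)=-3; μ^(3)=-8

((0, 0, 3); (0, 4, 0); (3, 0, 0))


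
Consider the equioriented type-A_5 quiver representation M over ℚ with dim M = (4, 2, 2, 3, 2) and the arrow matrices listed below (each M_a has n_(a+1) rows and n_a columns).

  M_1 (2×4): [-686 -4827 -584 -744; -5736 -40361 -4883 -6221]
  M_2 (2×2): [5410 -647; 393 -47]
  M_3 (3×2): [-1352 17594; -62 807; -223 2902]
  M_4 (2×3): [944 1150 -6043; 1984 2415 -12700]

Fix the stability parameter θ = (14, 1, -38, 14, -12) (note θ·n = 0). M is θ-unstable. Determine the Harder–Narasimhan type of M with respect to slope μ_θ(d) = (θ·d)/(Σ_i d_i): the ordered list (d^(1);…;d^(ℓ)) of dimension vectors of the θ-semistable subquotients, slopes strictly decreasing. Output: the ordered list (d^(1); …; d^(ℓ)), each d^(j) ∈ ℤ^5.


Interval decomposition of M: I[1,1]^2, I[1,5]^2, I[4,4].
HN type (ℓ=3): μ^(1)=14; μ^(2)=1; μ^(3)=-23/3

((2, 0, 0, 1, 0); (0, 0, 0, 2, 2); (2, 2, 2, 0, 0))


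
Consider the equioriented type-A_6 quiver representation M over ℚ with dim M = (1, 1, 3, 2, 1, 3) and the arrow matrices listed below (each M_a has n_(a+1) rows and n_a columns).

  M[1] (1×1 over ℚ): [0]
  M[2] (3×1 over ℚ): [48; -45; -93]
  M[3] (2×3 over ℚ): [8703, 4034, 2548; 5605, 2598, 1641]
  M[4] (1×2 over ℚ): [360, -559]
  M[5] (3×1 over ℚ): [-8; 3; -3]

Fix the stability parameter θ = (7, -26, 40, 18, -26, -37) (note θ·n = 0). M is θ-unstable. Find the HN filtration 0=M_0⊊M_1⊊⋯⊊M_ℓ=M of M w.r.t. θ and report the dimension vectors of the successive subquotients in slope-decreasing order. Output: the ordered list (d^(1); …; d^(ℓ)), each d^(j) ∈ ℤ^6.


Barcode: M ≅ I[1,1], I[2,6], I[3,3], I[3,4], I[6,6]^2. HN layers by μ_θ (6 steps, strictly decreasing):
  μ^(1)=40; μ^(2)=29; μ^(3)=7; μ^(4)=-5/4; μ^(5)=-26; μ^(6)=-37

((0, 0, 1, 0, 0, 0); (0, 0, 1, 1, 0, 0); (1, 0, 0, 0, 0, 0); (0, 0, 1, 1, 1, 1); (0, 1, 0, 0, 0, 0); (0, 0, 0, 0, 0, 2))


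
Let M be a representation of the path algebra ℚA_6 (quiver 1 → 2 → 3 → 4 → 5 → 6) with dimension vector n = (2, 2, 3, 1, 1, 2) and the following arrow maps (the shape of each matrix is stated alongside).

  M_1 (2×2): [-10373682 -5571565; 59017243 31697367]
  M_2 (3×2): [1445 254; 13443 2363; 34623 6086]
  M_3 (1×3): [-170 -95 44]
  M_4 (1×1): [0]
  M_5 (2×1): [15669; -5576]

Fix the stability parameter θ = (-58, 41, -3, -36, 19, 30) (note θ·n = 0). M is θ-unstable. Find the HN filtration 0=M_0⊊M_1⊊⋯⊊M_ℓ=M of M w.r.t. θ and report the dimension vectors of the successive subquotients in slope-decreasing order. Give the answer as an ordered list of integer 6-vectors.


Barcode: M ≅ I[1,3], I[1,4], I[3,3], I[5,6], I[6,6]. HN layers by μ_θ (5 steps, strictly decreasing):
  μ^(1)=30; μ^(2)=19; μ^(3)=2/3; μ^(4)=-3; μ^(5)=-58

((0, 0, 0, 0, 0, 2); (0, 1, 1, 0, 1, 0); (0, 1, 1, 1, 0, 0); (0, 0, 1, 0, 0, 0); (2, 0, 0, 0, 0, 0))


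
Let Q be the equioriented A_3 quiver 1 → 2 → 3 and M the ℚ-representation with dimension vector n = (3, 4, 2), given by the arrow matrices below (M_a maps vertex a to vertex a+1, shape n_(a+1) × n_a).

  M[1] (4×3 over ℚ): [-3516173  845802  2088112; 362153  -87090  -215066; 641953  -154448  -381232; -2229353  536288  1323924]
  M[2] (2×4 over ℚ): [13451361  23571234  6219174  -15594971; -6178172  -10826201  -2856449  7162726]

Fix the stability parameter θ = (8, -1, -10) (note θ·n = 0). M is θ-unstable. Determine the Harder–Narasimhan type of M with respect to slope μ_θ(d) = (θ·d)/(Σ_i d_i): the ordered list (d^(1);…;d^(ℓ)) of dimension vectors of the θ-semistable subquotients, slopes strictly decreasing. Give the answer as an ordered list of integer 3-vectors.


Via rank(M_{q-1}∘⋯∘M_p): M ≅ I[1,2], I[1,3]^2, I[2,2].
μ_θ-semistable layers: μ^(1)=7/2; μ^(2)=-1

((1, 1, 0); (2, 3, 2))


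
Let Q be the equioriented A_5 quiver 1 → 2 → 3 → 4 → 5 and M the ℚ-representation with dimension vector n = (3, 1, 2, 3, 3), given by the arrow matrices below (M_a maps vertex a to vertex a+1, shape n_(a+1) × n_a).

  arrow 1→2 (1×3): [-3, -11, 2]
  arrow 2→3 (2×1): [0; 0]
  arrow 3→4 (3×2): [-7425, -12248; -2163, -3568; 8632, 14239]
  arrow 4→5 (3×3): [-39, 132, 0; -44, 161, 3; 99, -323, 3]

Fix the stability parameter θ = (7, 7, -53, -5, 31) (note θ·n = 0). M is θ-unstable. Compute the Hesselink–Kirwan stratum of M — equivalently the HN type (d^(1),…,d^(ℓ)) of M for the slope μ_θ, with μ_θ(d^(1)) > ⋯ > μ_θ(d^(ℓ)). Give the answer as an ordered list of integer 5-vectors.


Interval decomposition of M: I[1,1]^2, I[1,2], I[3,5]^2, I[4,4], I[5,5].
HN type (ℓ=4): μ^(1)=31; μ^(2)=7; μ^(3)=-5; μ^(4)=-53

((0, 0, 0, 0, 3); (3, 1, 0, 0, 0); (0, 0, 0, 3, 0); (0, 0, 2, 0, 0))


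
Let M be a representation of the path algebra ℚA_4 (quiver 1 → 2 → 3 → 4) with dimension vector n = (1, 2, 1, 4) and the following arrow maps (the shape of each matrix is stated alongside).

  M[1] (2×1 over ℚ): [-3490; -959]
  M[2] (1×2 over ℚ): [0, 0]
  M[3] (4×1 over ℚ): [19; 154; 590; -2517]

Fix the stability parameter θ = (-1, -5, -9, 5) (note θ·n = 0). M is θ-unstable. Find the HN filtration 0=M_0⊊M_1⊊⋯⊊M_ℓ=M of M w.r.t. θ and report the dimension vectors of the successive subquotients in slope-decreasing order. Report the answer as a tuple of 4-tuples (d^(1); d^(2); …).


Interval decomposition of M: I[1,2], I[2,2], I[3,4], I[4,4]^3.
HN type (ℓ=4): μ^(1)=5; μ^(2)=-3; μ^(3)=-5; μ^(4)=-9

((0, 0, 0, 4); (1, 1, 0, 0); (0, 1, 0, 0); (0, 0, 1, 0))


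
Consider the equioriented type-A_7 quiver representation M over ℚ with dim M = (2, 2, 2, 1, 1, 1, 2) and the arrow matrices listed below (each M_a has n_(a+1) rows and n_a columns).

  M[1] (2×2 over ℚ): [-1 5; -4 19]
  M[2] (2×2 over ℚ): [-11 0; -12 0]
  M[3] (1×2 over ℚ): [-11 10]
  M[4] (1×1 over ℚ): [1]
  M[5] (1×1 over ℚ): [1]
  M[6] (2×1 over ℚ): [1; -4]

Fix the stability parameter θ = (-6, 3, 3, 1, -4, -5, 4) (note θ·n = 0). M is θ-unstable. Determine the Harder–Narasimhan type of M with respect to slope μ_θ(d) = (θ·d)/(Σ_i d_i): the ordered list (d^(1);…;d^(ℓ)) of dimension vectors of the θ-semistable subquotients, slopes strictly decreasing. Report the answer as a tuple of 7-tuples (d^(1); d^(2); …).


Interval decomposition of M: I[1,2], I[1,7], I[3,3], I[7,7].
HN type (ℓ=4): μ^(1)=4; μ^(2)=3; μ^(3)=-2/5; μ^(4)=-6

((0, 0, 0, 0, 0, 0, 2); (0, 1, 1, 0, 0, 0, 0); (0, 1, 1, 1, 1, 1, 0); (2, 0, 0, 0, 0, 0, 0))


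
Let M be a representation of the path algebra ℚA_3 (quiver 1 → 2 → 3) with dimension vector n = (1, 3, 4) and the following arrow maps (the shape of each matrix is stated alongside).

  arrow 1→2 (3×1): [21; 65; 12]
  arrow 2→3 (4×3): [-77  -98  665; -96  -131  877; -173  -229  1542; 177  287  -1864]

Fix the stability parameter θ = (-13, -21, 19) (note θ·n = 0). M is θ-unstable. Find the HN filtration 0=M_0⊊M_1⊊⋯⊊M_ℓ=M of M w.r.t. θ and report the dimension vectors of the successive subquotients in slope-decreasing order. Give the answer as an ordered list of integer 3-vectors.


Interval decomposition of M: I[1,3], I[2,2], I[2,3], I[3,3]^2.
HN type (ℓ=3): μ^(1)=19; μ^(2)=-17; μ^(3)=-21

((0, 0, 4); (1, 1, 0); (0, 2, 0))


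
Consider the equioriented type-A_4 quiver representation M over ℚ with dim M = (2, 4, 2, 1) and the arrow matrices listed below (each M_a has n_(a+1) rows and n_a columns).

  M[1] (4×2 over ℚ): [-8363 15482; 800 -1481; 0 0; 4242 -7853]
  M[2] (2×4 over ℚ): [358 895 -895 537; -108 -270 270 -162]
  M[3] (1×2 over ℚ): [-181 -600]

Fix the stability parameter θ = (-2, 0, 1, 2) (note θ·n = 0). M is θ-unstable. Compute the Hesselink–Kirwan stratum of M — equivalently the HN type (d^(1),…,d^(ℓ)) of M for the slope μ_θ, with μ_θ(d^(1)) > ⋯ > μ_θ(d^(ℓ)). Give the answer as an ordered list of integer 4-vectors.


Barcode: M ≅ I[1,2]^2, I[2,2], I[2,4], I[3,3]. HN layers by μ_θ (4 steps, strictly decreasing):
  μ^(1)=2; μ^(2)=1; μ^(3)=0; μ^(4)=-2

((0, 0, 0, 1); (0, 0, 2, 0); (0, 4, 0, 0); (2, 0, 0, 0))


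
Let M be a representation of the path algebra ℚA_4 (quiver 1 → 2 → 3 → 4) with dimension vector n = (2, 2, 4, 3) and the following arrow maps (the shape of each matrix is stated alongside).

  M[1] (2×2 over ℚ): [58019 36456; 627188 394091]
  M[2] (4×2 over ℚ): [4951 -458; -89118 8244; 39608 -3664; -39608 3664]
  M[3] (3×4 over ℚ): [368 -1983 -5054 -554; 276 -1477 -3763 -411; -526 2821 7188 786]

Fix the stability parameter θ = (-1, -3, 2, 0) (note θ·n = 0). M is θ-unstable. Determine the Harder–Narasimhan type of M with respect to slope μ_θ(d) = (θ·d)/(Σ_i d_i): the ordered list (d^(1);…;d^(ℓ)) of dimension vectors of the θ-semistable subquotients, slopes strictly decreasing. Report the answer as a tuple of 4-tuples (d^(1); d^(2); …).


Barcode: M ≅ I[1,2], I[1,4], I[3,3], I[3,4]^2. HN layers by μ_θ (3 steps, strictly decreasing):
  μ^(1)=2; μ^(2)=1; μ^(3)=-2

((0, 0, 1, 0); (0, 0, 3, 3); (2, 2, 0, 0))


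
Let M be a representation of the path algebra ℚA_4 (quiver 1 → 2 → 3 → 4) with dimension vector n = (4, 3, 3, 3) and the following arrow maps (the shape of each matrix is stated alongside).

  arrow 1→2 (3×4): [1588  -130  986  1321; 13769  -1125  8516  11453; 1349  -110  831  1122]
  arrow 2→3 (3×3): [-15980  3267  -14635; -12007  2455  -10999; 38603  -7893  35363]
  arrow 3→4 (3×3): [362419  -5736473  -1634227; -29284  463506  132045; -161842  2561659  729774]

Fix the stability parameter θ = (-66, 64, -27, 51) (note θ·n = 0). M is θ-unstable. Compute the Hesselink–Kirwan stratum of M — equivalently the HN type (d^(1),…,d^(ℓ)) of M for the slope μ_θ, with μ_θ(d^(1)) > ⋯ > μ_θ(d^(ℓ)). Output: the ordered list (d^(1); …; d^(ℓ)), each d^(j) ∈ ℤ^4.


Interval decomposition of M: I[1,1], I[1,4]^3.
HN type (ℓ=3): μ^(1)=51; μ^(2)=37/2; μ^(3)=-66

((0, 0, 0, 3); (0, 3, 3, 0); (4, 0, 0, 0))


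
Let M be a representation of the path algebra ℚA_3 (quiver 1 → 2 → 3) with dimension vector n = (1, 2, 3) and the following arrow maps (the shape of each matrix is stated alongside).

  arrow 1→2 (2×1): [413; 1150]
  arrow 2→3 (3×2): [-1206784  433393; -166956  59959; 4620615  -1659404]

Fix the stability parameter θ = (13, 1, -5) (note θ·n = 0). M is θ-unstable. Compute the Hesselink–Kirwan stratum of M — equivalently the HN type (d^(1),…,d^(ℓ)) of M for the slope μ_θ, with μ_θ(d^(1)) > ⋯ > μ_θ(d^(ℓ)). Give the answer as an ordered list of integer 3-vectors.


Barcode: M ≅ I[1,3], I[2,3], I[3,3]. HN layers by μ_θ (3 steps, strictly decreasing):
  μ^(1)=3; μ^(2)=-2; μ^(3)=-5

((1, 1, 1); (0, 1, 1); (0, 0, 1))


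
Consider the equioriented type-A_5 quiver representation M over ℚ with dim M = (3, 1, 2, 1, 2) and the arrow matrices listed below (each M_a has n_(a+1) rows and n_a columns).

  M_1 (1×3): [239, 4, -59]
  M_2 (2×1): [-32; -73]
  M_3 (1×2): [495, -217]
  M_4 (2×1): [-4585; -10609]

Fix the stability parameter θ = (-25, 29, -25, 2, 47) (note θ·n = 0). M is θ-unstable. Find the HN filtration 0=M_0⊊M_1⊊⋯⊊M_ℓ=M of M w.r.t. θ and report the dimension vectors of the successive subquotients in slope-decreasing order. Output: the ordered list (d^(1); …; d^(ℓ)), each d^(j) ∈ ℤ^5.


Via rank(M_{q-1}∘⋯∘M_p): M ≅ I[1,1]^2, I[1,5], I[3,3], I[5,5].
μ_θ-semistable layers: μ^(1)=47; μ^(2)=2; μ^(3)=-25

((0, 0, 0, 0, 2); (0, 1, 1, 1, 0); (3, 0, 1, 0, 0))


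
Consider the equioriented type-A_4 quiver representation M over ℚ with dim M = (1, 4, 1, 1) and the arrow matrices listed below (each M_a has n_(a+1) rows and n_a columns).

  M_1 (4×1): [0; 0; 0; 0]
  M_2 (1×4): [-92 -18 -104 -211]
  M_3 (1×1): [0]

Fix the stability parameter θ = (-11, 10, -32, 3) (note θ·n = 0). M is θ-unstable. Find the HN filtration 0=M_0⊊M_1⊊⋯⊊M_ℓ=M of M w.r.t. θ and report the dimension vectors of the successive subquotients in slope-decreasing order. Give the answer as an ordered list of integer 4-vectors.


Barcode: M ≅ I[1,1], I[2,2]^3, I[2,3], I[4,4]. HN layers by μ_θ (3 steps, strictly decreasing):
  μ^(1)=10; μ^(2)=3; μ^(3)=-11

((0, 3, 0, 0); (0, 0, 0, 1); (1, 1, 1, 0))


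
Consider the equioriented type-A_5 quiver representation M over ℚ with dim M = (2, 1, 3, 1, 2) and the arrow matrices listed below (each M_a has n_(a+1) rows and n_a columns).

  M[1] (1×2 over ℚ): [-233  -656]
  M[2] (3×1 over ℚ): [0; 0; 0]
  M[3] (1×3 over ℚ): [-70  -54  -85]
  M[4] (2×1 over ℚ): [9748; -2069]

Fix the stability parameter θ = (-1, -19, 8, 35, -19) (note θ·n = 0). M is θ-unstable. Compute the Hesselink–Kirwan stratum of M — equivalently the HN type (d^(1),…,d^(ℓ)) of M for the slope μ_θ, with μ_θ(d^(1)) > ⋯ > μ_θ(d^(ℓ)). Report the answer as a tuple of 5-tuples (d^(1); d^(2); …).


Interval decomposition of M: I[1,1], I[1,2], I[3,3]^2, I[3,5], I[5,5].
HN type (ℓ=4): μ^(1)=8; μ^(2)=-1; μ^(3)=-10; μ^(4)=-19

((0, 0, 3, 1, 1); (1, 0, 0, 0, 0); (1, 1, 0, 0, 0); (0, 0, 0, 0, 1))


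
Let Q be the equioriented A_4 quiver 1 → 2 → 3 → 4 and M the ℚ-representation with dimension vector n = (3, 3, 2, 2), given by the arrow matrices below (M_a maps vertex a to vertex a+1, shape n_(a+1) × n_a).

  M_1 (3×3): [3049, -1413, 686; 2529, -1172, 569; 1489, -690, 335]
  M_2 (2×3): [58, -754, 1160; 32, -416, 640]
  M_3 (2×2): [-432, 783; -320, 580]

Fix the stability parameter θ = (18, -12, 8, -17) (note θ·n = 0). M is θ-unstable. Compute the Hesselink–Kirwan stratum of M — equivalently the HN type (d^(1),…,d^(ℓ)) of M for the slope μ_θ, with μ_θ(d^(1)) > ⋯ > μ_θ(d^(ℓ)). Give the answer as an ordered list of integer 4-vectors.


Barcode: M ≅ I[1,1], I[1,2], I[1,3], I[2,2], I[3,4], I[4,4]. HN layers by μ_θ (6 steps, strictly decreasing):
  μ^(1)=18; μ^(2)=8; μ^(3)=3; μ^(4)=-9/2; μ^(5)=-12; μ^(6)=-17

((1, 0, 0, 0); (0, 0, 1, 0); (2, 2, 0, 0); (0, 0, 1, 1); (0, 1, 0, 0); (0, 0, 0, 1))


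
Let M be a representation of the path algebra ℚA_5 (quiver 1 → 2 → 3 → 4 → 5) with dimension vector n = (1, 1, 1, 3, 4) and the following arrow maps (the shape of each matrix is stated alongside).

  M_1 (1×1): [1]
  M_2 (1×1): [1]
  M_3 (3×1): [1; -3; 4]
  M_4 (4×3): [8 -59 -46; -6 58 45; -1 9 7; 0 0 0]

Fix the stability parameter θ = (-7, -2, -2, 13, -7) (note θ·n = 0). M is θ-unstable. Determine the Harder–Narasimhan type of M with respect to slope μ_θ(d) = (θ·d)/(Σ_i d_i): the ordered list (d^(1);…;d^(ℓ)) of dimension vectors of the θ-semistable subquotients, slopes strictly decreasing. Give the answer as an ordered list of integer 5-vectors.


Interval decomposition of M: I[1,5], I[4,5]^2, I[5,5].
HN type (ℓ=3): μ^(1)=3; μ^(2)=-2; μ^(3)=-7

((0, 0, 0, 3, 3); (0, 1, 1, 0, 0); (1, 0, 0, 0, 1))


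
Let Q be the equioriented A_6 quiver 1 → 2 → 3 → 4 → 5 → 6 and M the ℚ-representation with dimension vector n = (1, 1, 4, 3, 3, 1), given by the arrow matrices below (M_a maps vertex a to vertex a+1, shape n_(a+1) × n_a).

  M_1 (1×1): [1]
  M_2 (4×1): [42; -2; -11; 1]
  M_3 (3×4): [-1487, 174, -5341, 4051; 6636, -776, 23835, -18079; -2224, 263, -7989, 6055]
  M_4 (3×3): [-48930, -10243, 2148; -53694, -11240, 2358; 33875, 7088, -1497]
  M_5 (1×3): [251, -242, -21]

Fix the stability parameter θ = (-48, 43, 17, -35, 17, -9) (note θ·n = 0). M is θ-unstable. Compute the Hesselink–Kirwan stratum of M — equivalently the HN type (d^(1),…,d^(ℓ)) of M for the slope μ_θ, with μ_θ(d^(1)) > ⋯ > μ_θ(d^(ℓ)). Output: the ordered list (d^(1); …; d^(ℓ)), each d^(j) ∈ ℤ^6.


Interval decomposition of M: I[1,3], I[3,5]^2, I[3,6].
HN type (ℓ=5): μ^(1)=30; μ^(2)=17; μ^(3)=4; μ^(4)=-9; μ^(5)=-48

((0, 1, 1, 0, 0, 0); (0, 0, 0, 0, 2, 0); (0, 0, 0, 0, 1, 1); (0, 0, 3, 3, 0, 0); (1, 0, 0, 0, 0, 0))


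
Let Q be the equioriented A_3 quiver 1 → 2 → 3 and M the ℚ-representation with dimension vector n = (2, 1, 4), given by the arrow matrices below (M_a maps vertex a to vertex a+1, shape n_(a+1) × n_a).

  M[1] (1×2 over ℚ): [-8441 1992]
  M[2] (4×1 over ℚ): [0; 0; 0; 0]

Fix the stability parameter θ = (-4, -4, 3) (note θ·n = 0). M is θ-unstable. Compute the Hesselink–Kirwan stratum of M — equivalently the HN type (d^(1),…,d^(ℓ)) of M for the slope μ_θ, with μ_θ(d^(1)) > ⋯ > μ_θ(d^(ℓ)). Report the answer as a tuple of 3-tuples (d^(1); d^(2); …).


Barcode: M ≅ I[1,1], I[1,2], I[3,3]^4. HN layers by μ_θ (2 steps, strictly decreasing):
  μ^(1)=3; μ^(2)=-4

((0, 0, 4); (2, 1, 0))


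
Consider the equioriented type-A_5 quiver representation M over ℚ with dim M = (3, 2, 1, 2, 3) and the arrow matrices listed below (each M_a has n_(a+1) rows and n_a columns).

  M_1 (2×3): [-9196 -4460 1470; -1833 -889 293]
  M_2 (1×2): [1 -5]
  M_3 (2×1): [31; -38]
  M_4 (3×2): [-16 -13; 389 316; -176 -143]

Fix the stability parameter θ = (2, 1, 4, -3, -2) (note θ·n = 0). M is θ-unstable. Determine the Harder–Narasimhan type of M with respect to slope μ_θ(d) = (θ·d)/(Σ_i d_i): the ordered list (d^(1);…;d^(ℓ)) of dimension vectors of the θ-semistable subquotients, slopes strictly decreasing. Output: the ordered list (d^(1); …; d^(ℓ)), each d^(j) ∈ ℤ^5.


Barcode: M ≅ I[1,1], I[1,2], I[1,5], I[4,5], I[5,5]. HN layers by μ_θ (5 steps, strictly decreasing):
  μ^(1)=2; μ^(2)=3/2; μ^(3)=2/5; μ^(4)=-2; μ^(5)=-3

((1, 0, 0, 0, 0); (1, 1, 0, 0, 0); (1, 1, 1, 1, 1); (0, 0, 0, 0, 2); (0, 0, 0, 1, 0))


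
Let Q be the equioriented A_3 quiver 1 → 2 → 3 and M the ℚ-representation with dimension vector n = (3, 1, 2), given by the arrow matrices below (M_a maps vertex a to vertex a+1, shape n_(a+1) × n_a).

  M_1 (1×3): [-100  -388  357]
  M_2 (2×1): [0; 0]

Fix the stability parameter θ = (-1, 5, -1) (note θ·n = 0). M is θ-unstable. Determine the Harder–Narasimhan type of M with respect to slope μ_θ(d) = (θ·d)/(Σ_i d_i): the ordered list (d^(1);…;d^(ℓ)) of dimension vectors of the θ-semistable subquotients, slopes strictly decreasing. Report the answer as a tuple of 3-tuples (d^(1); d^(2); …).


Barcode: M ≅ I[1,1]^2, I[1,2], I[3,3]^2. HN layers by μ_θ (2 steps, strictly decreasing):
  μ^(1)=5; μ^(2)=-1

((0, 1, 0); (3, 0, 2))


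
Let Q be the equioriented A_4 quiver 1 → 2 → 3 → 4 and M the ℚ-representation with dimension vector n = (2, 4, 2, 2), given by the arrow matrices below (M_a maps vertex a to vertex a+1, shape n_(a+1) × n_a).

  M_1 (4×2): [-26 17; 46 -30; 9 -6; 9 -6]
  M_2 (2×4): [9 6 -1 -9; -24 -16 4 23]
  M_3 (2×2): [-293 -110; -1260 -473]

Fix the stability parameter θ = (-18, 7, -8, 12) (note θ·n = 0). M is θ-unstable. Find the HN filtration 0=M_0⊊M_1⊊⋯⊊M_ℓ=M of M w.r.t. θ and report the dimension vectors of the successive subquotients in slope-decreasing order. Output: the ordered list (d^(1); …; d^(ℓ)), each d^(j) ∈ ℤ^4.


Via rank(M_{q-1}∘⋯∘M_p): M ≅ I[1,4]^2, I[2,2]^2.
μ_θ-semistable layers: μ^(1)=12; μ^(2)=7; μ^(3)=-1/2; μ^(4)=-18

((0, 0, 0, 2); (0, 2, 0, 0); (0, 2, 2, 0); (2, 0, 0, 0))


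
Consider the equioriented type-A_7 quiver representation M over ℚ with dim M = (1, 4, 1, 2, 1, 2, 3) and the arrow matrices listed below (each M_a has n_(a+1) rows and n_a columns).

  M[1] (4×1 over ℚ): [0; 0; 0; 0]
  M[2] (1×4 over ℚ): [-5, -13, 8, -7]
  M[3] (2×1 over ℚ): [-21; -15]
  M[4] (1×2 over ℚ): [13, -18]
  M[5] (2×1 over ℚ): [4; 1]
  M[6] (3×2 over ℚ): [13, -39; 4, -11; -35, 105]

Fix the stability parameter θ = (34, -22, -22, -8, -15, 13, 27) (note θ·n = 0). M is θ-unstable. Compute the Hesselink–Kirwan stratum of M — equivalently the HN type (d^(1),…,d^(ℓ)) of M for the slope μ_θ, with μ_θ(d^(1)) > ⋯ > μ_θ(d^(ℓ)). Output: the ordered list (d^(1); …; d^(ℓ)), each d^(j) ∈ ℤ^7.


Barcode: M ≅ I[1,1], I[2,2]^3, I[2,7], I[4,4], I[6,7], I[7,7]. HN layers by μ_θ (6 steps, strictly decreasing):
  μ^(1)=34; μ^(2)=27; μ^(3)=13; μ^(4)=-8; μ^(5)=-23/2; μ^(6)=-22

((1, 0, 0, 0, 0, 0, 0); (0, 0, 0, 0, 0, 0, 3); (0, 0, 0, 0, 0, 2, 0); (0, 0, 0, 1, 0, 0, 0); (0, 0, 0, 1, 1, 0, 0); (0, 4, 1, 0, 0, 0, 0))


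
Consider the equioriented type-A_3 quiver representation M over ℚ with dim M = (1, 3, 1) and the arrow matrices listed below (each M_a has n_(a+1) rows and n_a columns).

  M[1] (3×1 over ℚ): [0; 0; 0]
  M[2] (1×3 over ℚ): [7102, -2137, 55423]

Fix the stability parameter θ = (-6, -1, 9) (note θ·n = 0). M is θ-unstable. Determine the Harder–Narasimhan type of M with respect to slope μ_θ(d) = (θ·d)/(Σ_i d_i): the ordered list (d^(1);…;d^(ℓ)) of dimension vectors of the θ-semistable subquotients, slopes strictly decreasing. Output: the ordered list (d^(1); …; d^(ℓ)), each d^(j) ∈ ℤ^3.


Via rank(M_{q-1}∘⋯∘M_p): M ≅ I[1,1], I[2,2]^2, I[2,3].
μ_θ-semistable layers: μ^(1)=9; μ^(2)=-1; μ^(3)=-6

((0, 0, 1); (0, 3, 0); (1, 0, 0))


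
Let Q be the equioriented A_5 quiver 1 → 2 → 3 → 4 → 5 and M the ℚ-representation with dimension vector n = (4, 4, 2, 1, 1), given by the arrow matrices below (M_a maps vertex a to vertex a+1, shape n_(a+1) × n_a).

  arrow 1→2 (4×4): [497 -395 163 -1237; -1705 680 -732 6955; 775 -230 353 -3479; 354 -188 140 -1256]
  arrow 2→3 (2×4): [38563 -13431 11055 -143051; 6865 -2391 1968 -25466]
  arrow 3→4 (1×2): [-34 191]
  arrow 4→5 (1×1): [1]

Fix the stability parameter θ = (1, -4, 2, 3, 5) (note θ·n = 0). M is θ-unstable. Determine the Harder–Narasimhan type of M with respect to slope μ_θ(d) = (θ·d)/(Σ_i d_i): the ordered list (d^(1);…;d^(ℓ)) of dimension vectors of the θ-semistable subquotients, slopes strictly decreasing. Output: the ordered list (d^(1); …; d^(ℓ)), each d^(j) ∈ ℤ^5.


Interval decomposition of M: I[1,2]^2, I[1,3], I[1,5].
HN type (ℓ=4): μ^(1)=5; μ^(2)=3; μ^(3)=2; μ^(4)=-3/2

((0, 0, 0, 0, 1); (0, 0, 0, 1, 0); (0, 0, 2, 0, 0); (4, 4, 0, 0, 0))


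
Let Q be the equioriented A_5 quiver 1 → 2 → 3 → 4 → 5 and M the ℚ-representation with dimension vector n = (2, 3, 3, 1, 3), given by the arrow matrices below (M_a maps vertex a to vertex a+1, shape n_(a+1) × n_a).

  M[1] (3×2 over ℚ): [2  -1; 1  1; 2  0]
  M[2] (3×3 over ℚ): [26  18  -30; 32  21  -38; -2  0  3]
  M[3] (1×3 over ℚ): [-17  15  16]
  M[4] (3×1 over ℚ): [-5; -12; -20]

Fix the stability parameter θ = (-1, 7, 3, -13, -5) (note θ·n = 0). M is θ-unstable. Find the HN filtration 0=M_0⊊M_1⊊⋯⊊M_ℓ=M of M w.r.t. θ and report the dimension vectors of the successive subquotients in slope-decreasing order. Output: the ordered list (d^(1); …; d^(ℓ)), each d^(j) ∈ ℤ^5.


Interval decomposition of M: I[1,3], I[1,5], I[2,3], I[5,5]^2.
HN type (ℓ=4): μ^(1)=5; μ^(2)=-1; μ^(3)=-9/5; μ^(4)=-5

((0, 2, 2, 0, 0); (1, 0, 0, 0, 0); (1, 1, 1, 1, 1); (0, 0, 0, 0, 2))


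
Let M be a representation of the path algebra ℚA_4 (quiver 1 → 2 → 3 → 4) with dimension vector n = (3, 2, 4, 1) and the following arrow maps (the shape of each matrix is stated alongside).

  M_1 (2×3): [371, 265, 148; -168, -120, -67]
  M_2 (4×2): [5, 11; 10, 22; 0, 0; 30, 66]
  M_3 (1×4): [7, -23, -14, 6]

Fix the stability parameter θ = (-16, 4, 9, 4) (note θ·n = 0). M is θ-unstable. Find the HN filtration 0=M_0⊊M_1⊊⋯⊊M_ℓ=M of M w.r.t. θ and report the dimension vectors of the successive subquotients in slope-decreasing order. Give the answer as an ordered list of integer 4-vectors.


Barcode: M ≅ I[1,1], I[1,2], I[1,4], I[3,3]^3. HN layers by μ_θ (4 steps, strictly decreasing):
  μ^(1)=9; μ^(2)=13/2; μ^(3)=4; μ^(4)=-16

((0, 0, 3, 0); (0, 0, 1, 1); (0, 2, 0, 0); (3, 0, 0, 0))


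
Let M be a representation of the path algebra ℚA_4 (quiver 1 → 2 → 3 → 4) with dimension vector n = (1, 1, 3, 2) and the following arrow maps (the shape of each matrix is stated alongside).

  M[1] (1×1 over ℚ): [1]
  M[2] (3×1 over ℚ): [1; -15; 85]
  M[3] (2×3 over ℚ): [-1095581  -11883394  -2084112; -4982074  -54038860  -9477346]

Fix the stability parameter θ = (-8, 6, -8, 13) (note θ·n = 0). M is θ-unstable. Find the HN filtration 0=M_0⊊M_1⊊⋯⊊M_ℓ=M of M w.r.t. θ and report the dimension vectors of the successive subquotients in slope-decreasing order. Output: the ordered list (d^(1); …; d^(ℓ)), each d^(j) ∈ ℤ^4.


Barcode: M ≅ I[1,4], I[3,3], I[3,4]. HN layers by μ_θ (3 steps, strictly decreasing):
  μ^(1)=13; μ^(2)=-1; μ^(3)=-8

((0, 0, 0, 2); (0, 1, 1, 0); (1, 0, 2, 0))


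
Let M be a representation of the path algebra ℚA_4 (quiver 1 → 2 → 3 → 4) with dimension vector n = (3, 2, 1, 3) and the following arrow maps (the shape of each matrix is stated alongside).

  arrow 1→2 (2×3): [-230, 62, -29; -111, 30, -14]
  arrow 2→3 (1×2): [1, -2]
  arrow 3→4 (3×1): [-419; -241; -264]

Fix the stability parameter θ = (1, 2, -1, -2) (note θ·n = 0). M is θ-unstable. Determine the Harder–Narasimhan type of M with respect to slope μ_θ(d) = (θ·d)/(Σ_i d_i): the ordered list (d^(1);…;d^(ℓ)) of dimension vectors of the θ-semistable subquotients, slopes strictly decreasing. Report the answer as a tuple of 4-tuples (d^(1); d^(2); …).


Interval decomposition of M: I[1,1], I[1,2], I[1,4], I[4,4]^2.
HN type (ℓ=4): μ^(1)=2; μ^(2)=1; μ^(3)=0; μ^(4)=-2

((0, 1, 0, 0); (2, 0, 0, 0); (1, 1, 1, 1); (0, 0, 0, 2))


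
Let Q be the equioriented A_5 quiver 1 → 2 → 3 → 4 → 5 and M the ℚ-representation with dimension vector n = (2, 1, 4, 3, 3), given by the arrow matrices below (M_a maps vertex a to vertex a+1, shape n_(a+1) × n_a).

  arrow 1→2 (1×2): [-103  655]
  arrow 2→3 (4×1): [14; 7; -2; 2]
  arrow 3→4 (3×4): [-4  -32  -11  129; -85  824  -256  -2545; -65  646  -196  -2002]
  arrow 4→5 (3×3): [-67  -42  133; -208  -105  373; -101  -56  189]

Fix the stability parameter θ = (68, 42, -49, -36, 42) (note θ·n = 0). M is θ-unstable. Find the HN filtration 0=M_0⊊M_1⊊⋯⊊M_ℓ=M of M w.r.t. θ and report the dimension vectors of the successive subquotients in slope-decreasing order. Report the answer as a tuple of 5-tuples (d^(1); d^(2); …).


Barcode: M ≅ I[1,1], I[1,3], I[3,4], I[3,5]^2, I[5,5]. HN layers by μ_θ (5 steps, strictly decreasing):
  μ^(1)=68; μ^(2)=42; μ^(3)=61/3; μ^(4)=-36; μ^(5)=-49

((1, 0, 0, 0, 0); (0, 0, 0, 0, 3); (1, 1, 1, 0, 0); (0, 0, 0, 3, 0); (0, 0, 3, 0, 0))


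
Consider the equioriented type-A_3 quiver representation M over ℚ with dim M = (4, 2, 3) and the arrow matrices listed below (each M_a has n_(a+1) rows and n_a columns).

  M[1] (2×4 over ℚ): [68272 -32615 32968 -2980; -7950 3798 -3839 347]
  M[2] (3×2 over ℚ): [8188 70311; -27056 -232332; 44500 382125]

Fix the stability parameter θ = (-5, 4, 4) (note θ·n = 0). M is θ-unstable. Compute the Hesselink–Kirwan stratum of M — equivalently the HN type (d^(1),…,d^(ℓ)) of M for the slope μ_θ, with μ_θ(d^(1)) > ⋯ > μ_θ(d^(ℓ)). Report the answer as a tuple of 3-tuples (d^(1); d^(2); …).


Interval decomposition of M: I[1,1]^2, I[1,2], I[1,3], I[3,3]^2.
HN type (ℓ=2): μ^(1)=4; μ^(2)=-5

((0, 2, 3); (4, 0, 0))


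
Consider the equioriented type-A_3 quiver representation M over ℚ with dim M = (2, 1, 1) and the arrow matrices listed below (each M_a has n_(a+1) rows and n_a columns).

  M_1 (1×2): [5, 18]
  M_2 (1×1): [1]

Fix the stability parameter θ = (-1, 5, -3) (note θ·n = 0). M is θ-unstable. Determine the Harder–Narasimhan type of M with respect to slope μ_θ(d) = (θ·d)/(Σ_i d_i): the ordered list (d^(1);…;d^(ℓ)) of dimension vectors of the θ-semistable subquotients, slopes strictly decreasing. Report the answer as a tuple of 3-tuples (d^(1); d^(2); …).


Interval decomposition of M: I[1,1], I[1,3].
HN type (ℓ=2): μ^(1)=1; μ^(2)=-1

((0, 1, 1); (2, 0, 0))


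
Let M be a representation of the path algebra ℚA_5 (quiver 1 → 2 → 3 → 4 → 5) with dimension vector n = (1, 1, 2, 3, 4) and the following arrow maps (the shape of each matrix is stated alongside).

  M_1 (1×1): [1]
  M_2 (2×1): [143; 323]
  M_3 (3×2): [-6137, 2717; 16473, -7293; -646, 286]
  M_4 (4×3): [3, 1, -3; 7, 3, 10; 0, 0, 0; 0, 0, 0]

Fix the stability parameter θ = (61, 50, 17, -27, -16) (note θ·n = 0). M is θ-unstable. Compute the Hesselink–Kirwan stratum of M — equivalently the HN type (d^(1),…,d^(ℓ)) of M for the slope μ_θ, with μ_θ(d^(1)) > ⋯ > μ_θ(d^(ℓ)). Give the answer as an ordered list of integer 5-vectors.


Via rank(M_{q-1}∘⋯∘M_p): M ≅ I[1,3], I[3,4], I[4,5]^2, I[5,5]^2.
μ_θ-semistable layers: μ^(1)=128/3; μ^(2)=-5; μ^(3)=-16; μ^(4)=-27

((1, 1, 1, 0, 0); (0, 0, 1, 1, 0); (0, 0, 0, 0, 4); (0, 0, 0, 2, 0))


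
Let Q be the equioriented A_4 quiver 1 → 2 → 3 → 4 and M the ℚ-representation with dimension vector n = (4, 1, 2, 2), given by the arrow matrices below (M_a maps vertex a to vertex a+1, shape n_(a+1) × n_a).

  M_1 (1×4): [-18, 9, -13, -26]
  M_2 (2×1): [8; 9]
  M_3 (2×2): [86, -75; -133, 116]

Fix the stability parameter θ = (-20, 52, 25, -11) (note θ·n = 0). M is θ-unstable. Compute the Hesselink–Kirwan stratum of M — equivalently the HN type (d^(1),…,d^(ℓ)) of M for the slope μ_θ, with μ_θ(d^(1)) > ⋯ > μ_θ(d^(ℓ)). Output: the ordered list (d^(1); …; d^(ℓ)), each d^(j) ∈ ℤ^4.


Barcode: M ≅ I[1,1]^3, I[1,4], I[3,4]. HN layers by μ_θ (3 steps, strictly decreasing):
  μ^(1)=22; μ^(2)=7; μ^(3)=-20

((0, 1, 1, 1); (0, 0, 1, 1); (4, 0, 0, 0))


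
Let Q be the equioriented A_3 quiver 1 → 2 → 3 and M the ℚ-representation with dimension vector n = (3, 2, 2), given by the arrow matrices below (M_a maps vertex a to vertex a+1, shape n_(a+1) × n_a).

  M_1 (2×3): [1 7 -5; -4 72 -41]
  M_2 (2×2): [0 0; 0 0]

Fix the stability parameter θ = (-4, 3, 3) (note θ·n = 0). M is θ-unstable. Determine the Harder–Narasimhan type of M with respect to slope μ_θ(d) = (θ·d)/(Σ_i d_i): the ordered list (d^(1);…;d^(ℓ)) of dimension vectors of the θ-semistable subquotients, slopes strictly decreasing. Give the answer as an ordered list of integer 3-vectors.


Barcode: M ≅ I[1,1], I[1,2]^2, I[3,3]^2. HN layers by μ_θ (2 steps, strictly decreasing):
  μ^(1)=3; μ^(2)=-4

((0, 2, 2); (3, 0, 0))


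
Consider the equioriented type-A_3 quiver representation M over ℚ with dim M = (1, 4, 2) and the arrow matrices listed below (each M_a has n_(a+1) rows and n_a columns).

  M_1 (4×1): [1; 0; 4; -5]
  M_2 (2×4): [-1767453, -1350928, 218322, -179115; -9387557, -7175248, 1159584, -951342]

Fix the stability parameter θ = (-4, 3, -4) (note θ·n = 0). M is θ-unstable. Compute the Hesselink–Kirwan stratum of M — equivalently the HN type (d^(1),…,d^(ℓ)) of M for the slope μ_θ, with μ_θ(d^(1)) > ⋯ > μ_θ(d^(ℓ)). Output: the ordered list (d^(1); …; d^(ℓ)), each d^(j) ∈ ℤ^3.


Barcode: M ≅ I[1,3], I[2,2]^2, I[2,3]. HN layers by μ_θ (3 steps, strictly decreasing):
  μ^(1)=3; μ^(2)=-1/2; μ^(3)=-4

((0, 2, 0); (0, 2, 2); (1, 0, 0))


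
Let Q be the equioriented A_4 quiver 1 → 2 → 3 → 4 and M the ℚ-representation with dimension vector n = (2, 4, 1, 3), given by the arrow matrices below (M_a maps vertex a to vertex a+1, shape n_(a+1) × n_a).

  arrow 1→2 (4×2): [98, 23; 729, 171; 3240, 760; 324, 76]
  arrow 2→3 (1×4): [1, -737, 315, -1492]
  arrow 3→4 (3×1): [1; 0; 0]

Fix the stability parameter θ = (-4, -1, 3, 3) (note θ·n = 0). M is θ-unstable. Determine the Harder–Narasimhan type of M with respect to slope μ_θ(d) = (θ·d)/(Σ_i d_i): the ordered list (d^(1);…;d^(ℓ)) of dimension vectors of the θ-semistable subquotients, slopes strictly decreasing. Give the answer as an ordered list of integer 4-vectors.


Interval decomposition of M: I[1,2], I[1,4], I[2,2]^2, I[4,4]^2.
HN type (ℓ=3): μ^(1)=3; μ^(2)=-1; μ^(3)=-4

((0, 0, 1, 3); (0, 4, 0, 0); (2, 0, 0, 0))


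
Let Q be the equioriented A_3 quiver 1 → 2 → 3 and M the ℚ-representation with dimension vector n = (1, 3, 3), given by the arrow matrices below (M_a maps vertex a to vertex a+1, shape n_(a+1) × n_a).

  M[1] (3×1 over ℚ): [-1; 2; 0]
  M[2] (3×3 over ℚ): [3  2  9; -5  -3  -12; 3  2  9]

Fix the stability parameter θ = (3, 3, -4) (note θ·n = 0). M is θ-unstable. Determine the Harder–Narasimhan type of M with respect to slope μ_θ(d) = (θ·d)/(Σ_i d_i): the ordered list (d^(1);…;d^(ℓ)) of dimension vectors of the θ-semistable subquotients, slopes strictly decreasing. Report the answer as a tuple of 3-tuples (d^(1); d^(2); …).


Interval decomposition of M: I[1,3], I[2,2], I[2,3], I[3,3].
HN type (ℓ=4): μ^(1)=3; μ^(2)=2/3; μ^(3)=-1/2; μ^(4)=-4

((0, 1, 0); (1, 1, 1); (0, 1, 1); (0, 0, 1))


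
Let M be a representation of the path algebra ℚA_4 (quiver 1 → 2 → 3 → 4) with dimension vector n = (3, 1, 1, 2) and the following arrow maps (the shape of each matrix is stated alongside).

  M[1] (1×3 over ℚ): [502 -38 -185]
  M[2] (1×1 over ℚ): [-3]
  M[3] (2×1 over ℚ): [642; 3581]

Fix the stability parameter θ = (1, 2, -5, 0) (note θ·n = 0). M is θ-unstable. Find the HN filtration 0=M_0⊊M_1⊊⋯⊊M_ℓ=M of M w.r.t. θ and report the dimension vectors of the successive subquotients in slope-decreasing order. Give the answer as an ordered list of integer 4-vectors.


Barcode: M ≅ I[1,1]^2, I[1,4], I[4,4]. HN layers by μ_θ (3 steps, strictly decreasing):
  μ^(1)=1; μ^(2)=0; μ^(3)=-2/3

((2, 0, 0, 0); (0, 0, 0, 2); (1, 1, 1, 0))


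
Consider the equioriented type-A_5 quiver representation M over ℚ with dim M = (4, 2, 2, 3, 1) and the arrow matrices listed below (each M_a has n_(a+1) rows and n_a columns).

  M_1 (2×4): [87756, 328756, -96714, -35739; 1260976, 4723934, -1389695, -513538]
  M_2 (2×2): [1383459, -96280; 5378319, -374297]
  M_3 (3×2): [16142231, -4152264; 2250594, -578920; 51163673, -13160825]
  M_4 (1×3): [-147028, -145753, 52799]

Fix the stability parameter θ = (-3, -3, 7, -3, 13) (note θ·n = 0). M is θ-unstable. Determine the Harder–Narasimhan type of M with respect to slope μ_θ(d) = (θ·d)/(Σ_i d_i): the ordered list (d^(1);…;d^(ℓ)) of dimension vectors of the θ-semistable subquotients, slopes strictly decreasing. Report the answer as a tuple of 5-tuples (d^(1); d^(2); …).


Interval decomposition of M: I[1,1]^2, I[1,4], I[1,5], I[4,4].
HN type (ℓ=3): μ^(1)=13; μ^(2)=2; μ^(3)=-3

((0, 0, 0, 0, 1); (0, 0, 2, 2, 0); (4, 2, 0, 1, 0))


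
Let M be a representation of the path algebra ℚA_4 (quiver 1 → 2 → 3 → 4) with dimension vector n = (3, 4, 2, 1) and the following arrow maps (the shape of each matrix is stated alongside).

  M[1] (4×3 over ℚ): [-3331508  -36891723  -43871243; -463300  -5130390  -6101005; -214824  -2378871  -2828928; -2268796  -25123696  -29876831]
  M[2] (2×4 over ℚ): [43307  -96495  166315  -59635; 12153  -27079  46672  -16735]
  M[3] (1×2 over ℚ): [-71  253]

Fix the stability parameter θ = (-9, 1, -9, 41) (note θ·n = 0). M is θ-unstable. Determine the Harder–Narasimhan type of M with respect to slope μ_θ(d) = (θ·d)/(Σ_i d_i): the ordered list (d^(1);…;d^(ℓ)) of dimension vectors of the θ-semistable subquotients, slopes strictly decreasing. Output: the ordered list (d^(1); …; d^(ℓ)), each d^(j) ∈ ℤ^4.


Interval decomposition of M: I[1,1], I[1,3], I[1,4], I[2,2]^2.
HN type (ℓ=4): μ^(1)=41; μ^(2)=1; μ^(3)=-4; μ^(4)=-9

((0, 0, 0, 1); (0, 2, 0, 0); (0, 2, 2, 0); (3, 0, 0, 0))


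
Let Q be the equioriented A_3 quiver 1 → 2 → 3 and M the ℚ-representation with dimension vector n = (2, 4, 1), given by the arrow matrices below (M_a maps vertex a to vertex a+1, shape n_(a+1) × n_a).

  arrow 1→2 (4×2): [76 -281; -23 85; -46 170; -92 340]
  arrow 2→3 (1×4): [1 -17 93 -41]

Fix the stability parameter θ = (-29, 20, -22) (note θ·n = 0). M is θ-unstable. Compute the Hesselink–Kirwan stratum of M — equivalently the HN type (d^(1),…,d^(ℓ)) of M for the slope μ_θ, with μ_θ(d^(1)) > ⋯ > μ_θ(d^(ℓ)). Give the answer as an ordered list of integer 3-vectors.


Barcode: M ≅ I[1,2], I[1,3], I[2,2]^2. HN layers by μ_θ (3 steps, strictly decreasing):
  μ^(1)=20; μ^(2)=-1; μ^(3)=-29

((0, 3, 0); (0, 1, 1); (2, 0, 0))


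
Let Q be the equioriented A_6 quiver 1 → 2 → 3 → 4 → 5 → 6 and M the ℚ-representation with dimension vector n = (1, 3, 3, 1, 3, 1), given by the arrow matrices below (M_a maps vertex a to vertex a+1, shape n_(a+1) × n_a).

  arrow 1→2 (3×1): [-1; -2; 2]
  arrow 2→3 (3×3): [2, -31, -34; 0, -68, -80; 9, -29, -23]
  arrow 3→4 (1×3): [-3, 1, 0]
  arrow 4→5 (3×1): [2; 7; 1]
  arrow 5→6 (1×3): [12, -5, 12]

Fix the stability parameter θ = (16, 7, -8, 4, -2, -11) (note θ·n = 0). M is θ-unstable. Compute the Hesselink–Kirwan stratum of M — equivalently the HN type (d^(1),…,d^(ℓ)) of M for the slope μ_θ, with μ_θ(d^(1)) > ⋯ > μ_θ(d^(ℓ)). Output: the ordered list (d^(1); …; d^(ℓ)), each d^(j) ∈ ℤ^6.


Via rank(M_{q-1}∘⋯∘M_p): M ≅ I[1,3], I[2,2], I[2,6], I[3,3], I[5,5]^2.
μ_θ-semistable layers: μ^(1)=7; μ^(2)=5; μ^(3)=-2; μ^(4)=-8

((0, 1, 0, 0, 0, 0); (1, 1, 1, 0, 0, 0); (0, 1, 1, 1, 3, 1); (0, 0, 1, 0, 0, 0))


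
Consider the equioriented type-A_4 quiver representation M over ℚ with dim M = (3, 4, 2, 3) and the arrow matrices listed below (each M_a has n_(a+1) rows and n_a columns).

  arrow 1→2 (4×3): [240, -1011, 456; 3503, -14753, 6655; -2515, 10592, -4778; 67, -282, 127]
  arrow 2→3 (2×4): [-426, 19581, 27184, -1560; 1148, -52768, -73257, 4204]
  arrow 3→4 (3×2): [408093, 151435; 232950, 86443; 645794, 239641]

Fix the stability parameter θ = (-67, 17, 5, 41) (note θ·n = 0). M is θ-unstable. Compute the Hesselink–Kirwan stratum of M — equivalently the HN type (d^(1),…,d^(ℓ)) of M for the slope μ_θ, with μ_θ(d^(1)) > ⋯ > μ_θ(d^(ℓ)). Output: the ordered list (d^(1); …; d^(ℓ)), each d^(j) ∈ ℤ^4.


Interval decomposition of M: I[1,2], I[1,4]^2, I[2,2], I[4,4].
HN type (ℓ=4): μ^(1)=41; μ^(2)=17; μ^(3)=11; μ^(4)=-67

((0, 0, 0, 3); (0, 2, 0, 0); (0, 2, 2, 0); (3, 0, 0, 0))


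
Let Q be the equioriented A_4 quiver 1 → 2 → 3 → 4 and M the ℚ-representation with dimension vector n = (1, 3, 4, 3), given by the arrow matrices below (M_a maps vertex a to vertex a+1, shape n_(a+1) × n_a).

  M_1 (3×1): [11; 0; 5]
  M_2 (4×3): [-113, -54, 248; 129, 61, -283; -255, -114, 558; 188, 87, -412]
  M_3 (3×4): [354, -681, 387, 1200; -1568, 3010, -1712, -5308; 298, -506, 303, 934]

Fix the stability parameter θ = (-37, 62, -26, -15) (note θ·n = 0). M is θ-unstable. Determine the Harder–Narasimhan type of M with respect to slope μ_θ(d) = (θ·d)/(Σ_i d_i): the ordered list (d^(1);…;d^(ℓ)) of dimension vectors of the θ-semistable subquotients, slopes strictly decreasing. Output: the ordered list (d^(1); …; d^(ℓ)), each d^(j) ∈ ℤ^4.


Barcode: M ≅ I[1,4], I[2,3], I[2,4], I[3,3], I[4,4]. HN layers by μ_θ (5 steps, strictly decreasing):
  μ^(1)=18; μ^(2)=7; μ^(3)=-15; μ^(4)=-26; μ^(5)=-37

((0, 1, 1, 0); (0, 2, 2, 2); (0, 0, 0, 1); (0, 0, 1, 0); (1, 0, 0, 0))
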